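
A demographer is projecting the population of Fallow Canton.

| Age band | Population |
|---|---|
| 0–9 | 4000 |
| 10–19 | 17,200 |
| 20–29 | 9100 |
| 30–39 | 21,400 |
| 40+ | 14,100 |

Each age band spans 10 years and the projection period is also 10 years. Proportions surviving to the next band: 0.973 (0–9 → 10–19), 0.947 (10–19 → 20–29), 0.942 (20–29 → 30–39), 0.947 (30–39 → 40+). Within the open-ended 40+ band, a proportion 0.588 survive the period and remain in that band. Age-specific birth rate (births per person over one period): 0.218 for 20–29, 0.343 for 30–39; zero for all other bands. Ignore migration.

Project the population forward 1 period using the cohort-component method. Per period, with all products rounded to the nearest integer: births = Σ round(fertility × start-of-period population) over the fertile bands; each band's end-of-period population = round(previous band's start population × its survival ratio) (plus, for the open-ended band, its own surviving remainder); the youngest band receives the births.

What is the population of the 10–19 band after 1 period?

3892

Call the bands 1 to 5, youngest first.
Period 1.
Births: 9100 × 0.218 = 1984, 21400 × 0.343 = 7340 → 9324
Band 2: 4000 × 0.973 = 3892
Band 3: 17200 × 0.947 = 16288
Band 4: 9100 × 0.942 = 8572
Band 5: 21400 × 0.947 + 14100 × 0.588 = 20266 + 8291 = 28557
→ [9324, 3892, 16288, 8572, 28557]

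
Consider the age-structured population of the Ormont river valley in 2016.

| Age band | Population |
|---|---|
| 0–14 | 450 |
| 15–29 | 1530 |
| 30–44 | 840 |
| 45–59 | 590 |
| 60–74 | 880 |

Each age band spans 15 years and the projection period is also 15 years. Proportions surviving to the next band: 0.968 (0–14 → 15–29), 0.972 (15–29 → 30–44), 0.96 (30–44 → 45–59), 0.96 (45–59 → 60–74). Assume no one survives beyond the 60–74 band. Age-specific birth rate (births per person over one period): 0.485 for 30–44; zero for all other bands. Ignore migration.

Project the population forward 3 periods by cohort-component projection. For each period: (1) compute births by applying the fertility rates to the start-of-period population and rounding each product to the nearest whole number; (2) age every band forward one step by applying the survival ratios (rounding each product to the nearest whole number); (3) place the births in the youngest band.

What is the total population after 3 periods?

Period 1:
Births: 840 × 0.485 = 407
15–29: 450 × 0.968 = 436
30–44: 1530 × 0.972 = 1487
45–59: 840 × 0.96 = 806
60–74: 590 × 0.96 = 566
→ [407, 436, 1487, 806, 566]
Period 2:
Births: 1487 × 0.485 = 721
15–29: 407 × 0.968 = 394
30–44: 436 × 0.972 = 424
45–59: 1487 × 0.96 = 1428
60–74: 806 × 0.96 = 774
→ [721, 394, 424, 1428, 774]
Period 3:
Births: 424 × 0.485 = 206
15–29: 721 × 0.968 = 698
30–44: 394 × 0.972 = 383
45–59: 424 × 0.96 = 407
60–74: 1428 × 0.96 = 1371
→ [206, 698, 383, 407, 1371]
Total after period 3: 206 + 698 + 383 + 407 + 1371 = 3065

3065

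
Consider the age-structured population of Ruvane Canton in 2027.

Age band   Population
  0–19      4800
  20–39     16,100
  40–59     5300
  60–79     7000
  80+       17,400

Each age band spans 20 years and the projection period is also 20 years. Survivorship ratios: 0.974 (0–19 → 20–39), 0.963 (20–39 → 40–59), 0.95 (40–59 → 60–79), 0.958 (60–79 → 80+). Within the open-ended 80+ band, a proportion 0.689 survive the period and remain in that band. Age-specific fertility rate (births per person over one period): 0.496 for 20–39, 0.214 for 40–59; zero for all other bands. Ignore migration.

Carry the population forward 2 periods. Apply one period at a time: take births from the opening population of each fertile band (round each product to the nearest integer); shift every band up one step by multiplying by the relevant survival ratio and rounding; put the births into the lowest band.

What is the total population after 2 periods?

51456

Period 1:
Births: 16100 × 0.496 = 7986, 5300 × 0.214 = 1134 → 9120
20–39: 4800 × 0.974 = 4675
40–59: 16100 × 0.963 = 15504
60–79: 5300 × 0.95 = 5035
80+: 7000 × 0.958 + 17400 × 0.689 = 6706 + 11989 = 18695
Population now: 0–19=9120, 20–39=4675, 40–59=15504, 60–79=5035, 80+=18695
Period 2:
Births: 4675 × 0.496 = 2319, 15504 × 0.214 = 3318 → 5637
20–39: 9120 × 0.974 = 8883
40–59: 4675 × 0.963 = 4502
60–79: 15504 × 0.95 = 14729
80+: 5035 × 0.958 + 18695 × 0.689 = 4824 + 12881 = 17705
Population now: 0–19=5637, 20–39=8883, 40–59=4502, 60–79=14729, 80+=17705
Total after period 2: 5637 + 8883 + 4502 + 14729 + 17705 = 51456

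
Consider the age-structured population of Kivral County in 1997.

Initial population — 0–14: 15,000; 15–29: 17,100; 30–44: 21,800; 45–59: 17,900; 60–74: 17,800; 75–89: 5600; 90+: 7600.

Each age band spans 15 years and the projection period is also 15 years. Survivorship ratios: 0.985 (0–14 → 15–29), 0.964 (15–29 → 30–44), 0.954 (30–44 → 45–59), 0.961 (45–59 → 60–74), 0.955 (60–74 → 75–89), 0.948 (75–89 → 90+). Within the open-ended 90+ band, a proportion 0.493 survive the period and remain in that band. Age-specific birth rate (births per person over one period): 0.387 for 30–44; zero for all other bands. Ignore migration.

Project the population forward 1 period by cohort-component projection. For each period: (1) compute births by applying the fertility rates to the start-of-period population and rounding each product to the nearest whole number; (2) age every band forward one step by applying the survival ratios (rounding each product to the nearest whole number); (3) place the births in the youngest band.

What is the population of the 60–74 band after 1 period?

— Period 1 —
Births: 21800 * 0.387 = 8437
15–29: 15000 * 0.985 = 14775
30–44: 17100 * 0.964 = 16484
45–59: 21800 * 0.954 = 20797
60–74: 17900 * 0.961 = 17202
75–89: 17800 * 0.955 = 16999
90+: 5600 * 0.948 + 7600 * 0.493 = 5309 + 3747 = 9056
Giving 8437 / 14775 / 16484 / 20797 / 17202 / 16999 / 9056.

17202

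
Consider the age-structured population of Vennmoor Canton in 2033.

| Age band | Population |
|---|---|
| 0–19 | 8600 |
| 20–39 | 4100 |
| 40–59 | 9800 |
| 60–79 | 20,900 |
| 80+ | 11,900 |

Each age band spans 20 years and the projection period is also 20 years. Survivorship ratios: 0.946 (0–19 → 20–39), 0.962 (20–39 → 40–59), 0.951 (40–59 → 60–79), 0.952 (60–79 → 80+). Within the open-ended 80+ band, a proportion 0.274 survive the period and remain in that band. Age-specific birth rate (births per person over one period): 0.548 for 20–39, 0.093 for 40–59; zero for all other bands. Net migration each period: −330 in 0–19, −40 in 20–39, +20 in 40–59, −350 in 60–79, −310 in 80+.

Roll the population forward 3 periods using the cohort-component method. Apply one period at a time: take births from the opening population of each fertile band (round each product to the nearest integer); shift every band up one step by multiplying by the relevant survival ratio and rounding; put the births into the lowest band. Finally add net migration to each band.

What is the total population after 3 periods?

22580

[period 1]
Births: 4100 × 0.548 = 2247  |  9800 × 0.093 = 911 → 3158
20–39: 8600 × 0.946 = 8136
40–59: 4100 × 0.962 = 3944
60–79: 9800 × 0.951 = 9320
80+: 20900 × 0.952 + 11900 × 0.274 = 19897 + 3261 = 23158
Net migration: 0–19 − 330 → 2828; 20–39 − 40 → 8096; 40–59 + 20 → 3964; 60–79 − 350 → 8970; 80+ − 310 → 22848
End of period: [2828, 8096, 3964, 8970, 22848]
[period 2]
Births: 8096 × 0.548 = 4437  |  3964 × 0.093 = 369 → 4806
20–39: 2828 × 0.946 = 2675
40–59: 8096 × 0.962 = 7788
60–79: 3964 × 0.951 = 3770
80+: 8970 × 0.952 + 22848 × 0.274 = 8539 + 6260 = 14799
Net migration: 0–19 − 330 → 4476; 20–39 − 40 → 2635; 40–59 + 20 → 7808; 60–79 − 350 → 3420; 80+ − 310 → 14489
End of period: [4476, 2635, 7808, 3420, 14489]
[period 3]
Births: 2635 × 0.548 = 1444  |  7808 × 0.093 = 726 → 2170
20–39: 4476 × 0.946 = 4234
40–59: 2635 × 0.962 = 2535
60–79: 7808 × 0.951 = 7425
80+: 3420 × 0.952 + 14489 × 0.274 = 3256 + 3970 = 7226
Net migration: 0–19 − 330 → 1840; 20–39 − 40 → 4194; 40–59 + 20 → 2555; 60–79 − 350 → 7075; 80+ − 310 → 6916
End of period: [1840, 4194, 2555, 7075, 6916]
Total after period 3: 1840 + 4194 + 2555 + 7075 + 6916 = 22580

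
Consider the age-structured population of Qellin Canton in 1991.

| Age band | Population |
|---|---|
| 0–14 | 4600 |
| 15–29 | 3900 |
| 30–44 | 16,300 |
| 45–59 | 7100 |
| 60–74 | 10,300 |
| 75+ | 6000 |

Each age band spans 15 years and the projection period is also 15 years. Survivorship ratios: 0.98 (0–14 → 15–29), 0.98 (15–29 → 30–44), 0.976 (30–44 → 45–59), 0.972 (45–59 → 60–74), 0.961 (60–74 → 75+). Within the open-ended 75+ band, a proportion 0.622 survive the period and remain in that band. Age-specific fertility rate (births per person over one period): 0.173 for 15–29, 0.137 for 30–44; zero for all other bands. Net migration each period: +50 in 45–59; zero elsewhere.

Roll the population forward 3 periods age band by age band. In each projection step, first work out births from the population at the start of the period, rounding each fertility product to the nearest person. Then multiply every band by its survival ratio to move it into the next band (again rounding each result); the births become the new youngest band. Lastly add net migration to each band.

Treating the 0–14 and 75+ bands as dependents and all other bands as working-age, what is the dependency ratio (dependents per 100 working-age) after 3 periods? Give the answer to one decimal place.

209.8

Period 1.
Births: 3900 × 0.173 = 675 ; 16300 × 0.137 = 2233 ⇒ total 2908
15–29: 4600 × 0.98 = 4508
30–44: 3900 × 0.98 = 3822
45–59: 16300 × 0.976 = 15909
60–74: 7100 × 0.972 = 6901
75+: 10300 × 0.961 + 6000 × 0.622 = 9898 + 3732 = 13630
Net migration: 45–59 + 50 → 15959
Population now: 0–14=2908, 15–29=4508, 30–44=3822, 45–59=15959, 60–74=6901, 75+=13630
Period 2.
Births: 4508 × 0.173 = 780 ; 3822 × 0.137 = 524 ⇒ total 1304
15–29: 2908 × 0.98 = 2850
30–44: 4508 × 0.98 = 4418
45–59: 3822 × 0.976 = 3730
60–74: 15959 × 0.972 = 15512
75+: 6901 × 0.961 + 13630 × 0.622 = 6632 + 8478 = 15110
Net migration: 45–59 + 50 → 3780
Population now: 0–14=1304, 15–29=2850, 30–44=4418, 45–59=3780, 60–74=15512, 75+=15110
Period 3.
Births: 2850 × 0.173 = 493 ; 4418 × 0.137 = 605 ⇒ total 1098
15–29: 1304 × 0.98 = 1278
30–44: 2850 × 0.98 = 2793
45–59: 4418 × 0.976 = 4312
60–74: 3780 × 0.972 = 3674
75+: 15512 × 0.961 + 15110 × 0.622 = 14907 + 9398 = 24305
Net migration: 45–59 + 50 → 4362
Population now: 0–14=1098, 15–29=1278, 30–44=2793, 45–59=4362, 60–74=3674, 75+=24305
Dependents (band 0–14 + band 75+) = 1098 + 24305 = 25403; working-age = 12107; ratio = 25403/12107 × 100 = 209.8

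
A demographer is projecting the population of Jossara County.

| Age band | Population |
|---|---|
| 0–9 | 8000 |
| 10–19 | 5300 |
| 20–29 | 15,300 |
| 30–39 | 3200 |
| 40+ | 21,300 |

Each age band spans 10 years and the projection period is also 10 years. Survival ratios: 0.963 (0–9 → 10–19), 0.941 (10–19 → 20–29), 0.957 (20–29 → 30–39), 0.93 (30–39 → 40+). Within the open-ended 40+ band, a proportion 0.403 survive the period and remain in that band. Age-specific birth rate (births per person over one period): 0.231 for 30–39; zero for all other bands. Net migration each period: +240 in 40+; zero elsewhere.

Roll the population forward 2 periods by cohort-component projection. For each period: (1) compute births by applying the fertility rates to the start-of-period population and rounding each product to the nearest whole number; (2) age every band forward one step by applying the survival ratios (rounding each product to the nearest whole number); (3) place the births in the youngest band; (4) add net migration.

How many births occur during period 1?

[period 1]
Births: 3200 × 0.231 = 739
10–19: 8000 × 0.963 = 7704
20–29: 5300 × 0.941 = 4987
30–39: 15300 × 0.957 = 14642
40+: 3200 × 0.93 + 21300 × 0.403 = 2976 + 8584 = 11560
Net migration: 40+ + 240 → 11800
End of period: [739, 7704, 4987, 14642, 11800]

739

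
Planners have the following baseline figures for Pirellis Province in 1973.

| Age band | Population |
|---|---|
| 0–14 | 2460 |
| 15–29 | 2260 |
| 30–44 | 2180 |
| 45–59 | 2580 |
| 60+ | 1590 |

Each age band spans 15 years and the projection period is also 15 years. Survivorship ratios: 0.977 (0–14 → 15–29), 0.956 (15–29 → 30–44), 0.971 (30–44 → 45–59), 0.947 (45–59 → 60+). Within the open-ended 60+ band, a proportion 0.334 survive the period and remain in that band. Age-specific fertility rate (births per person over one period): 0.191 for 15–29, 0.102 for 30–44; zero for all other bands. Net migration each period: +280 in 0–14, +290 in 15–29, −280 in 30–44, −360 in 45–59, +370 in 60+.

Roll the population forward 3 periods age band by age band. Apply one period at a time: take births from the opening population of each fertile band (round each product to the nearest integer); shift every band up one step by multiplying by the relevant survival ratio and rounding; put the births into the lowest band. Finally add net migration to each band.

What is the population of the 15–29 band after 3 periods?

Call the bands 1 to 5, youngest first.
— Period 1 —
Births: 2260 × 0.191 = 432 ; 2180 × 0.102 = 222 → total 654
Band 2: 2460 × 0.977 = 2403
Band 3: 2260 × 0.956 = 2161
Band 4: 2180 × 0.971 = 2117
Band 5: 2580 × 0.947 + 1590 × 0.334 = 2443 + 531 = 2974
Net migration: Band 1 + 280 → 934; Band 2 + 290 → 2693; Band 3 − 280 → 1881; Band 4 − 360 → 1757; Band 5 + 370 → 3344
End of period: [934, 2693, 1881, 1757, 3344]
— Period 2 —
Births: 2693 × 0.191 = 514 ; 1881 × 0.102 = 192 → total 706
Band 2: 934 × 0.977 = 913
Band 3: 2693 × 0.956 = 2575
Band 4: 1881 × 0.971 = 1826
Band 5: 1757 × 0.947 + 3344 × 0.334 = 1664 + 1117 = 2781
Net migration: Band 1 + 280 → 986; Band 2 + 290 → 1203; Band 3 − 280 → 2295; Band 4 − 360 → 1466; Band 5 + 370 → 3151
End of period: [986, 1203, 2295, 1466, 3151]
— Period 3 —
Births: 1203 × 0.191 = 230 ; 2295 × 0.102 = 234 → total 464
Band 2: 986 × 0.977 = 963
Band 3: 1203 × 0.956 = 1150
Band 4: 2295 × 0.971 = 2228
Band 5: 1466 × 0.947 + 3151 × 0.334 = 1388 + 1052 = 2440
Net migration: Band 1 + 280 → 744; Band 2 + 290 → 1253; Band 3 − 280 → 870; Band 4 − 360 → 1868; Band 5 + 370 → 2810
End of period: [744, 1253, 870, 1868, 2810]

1253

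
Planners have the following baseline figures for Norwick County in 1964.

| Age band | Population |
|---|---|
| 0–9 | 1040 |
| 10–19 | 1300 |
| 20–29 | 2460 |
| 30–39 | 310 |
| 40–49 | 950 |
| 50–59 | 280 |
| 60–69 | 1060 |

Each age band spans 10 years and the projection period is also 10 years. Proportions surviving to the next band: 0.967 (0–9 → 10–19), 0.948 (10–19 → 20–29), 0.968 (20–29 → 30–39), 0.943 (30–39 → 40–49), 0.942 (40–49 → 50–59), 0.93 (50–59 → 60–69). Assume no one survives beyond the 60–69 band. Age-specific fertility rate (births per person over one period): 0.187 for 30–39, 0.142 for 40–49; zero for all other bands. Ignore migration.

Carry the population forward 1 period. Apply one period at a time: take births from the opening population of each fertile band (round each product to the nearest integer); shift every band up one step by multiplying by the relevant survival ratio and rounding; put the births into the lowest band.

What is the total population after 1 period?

6259

(Groups numbered youngest = 1 to oldest = 7.)
— Period 1 —
Births: 310 × 0.187 = 58  |  950 × 0.142 = 135 ⇒ total 193
Group 2: 1040 × 0.967 = 1006
Group 3: 1300 × 0.948 = 1232
Group 4: 2460 × 0.968 = 2381
Group 5: 310 × 0.943 = 292
Group 6: 950 × 0.942 = 895
Group 7: 280 × 0.93 = 260
→ [193, 1006, 1232, 2381, 292, 895, 260]
Total after period 1: 193 + 1006 + 1232 + 2381 + 292 + 895 + 260 = 6259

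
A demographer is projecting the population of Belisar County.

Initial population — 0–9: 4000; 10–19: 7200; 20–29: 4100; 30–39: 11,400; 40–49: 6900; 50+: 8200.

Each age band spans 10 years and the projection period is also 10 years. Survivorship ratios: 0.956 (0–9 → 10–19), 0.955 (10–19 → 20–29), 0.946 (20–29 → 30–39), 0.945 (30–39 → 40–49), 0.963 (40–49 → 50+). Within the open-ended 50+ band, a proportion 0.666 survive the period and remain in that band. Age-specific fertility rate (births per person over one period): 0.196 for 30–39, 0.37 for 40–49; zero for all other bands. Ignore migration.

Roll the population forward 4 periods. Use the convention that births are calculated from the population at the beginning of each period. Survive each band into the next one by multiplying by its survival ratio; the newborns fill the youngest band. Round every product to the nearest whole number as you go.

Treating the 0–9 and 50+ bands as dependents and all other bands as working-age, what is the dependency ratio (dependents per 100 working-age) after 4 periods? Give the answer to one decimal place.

136.2

Period 1:
Births: 11400 × 0.196 = 2234, 6900 × 0.37 = 2553 → total 4787
10–19: 4000 × 0.956 = 3824
20–29: 7200 × 0.955 = 6876
30–39: 4100 × 0.946 = 3879
40–49: 11400 × 0.945 = 10773
50+: 6900 × 0.963 + 8200 × 0.666 = 6645 + 5461 = 12106
→ [4787, 3824, 6876, 3879, 10773, 12106]
Period 2:
Births: 3879 × 0.196 = 760, 10773 × 0.37 = 3986 → total 4746
10–19: 4787 × 0.956 = 4576
20–29: 3824 × 0.955 = 3652
30–39: 6876 × 0.946 = 6505
40–49: 3879 × 0.945 = 3666
50+: 10773 × 0.963 + 12106 × 0.666 = 10374 + 8063 = 18437
→ [4746, 4576, 3652, 6505, 3666, 18437]
Period 3:
Births: 6505 × 0.196 = 1275, 3666 × 0.37 = 1356 → total 2631
10–19: 4746 × 0.956 = 4537
20–29: 4576 × 0.955 = 4370
30–39: 3652 × 0.946 = 3455
40–49: 6505 × 0.945 = 6147
50+: 3666 × 0.963 + 18437 × 0.666 = 3530 + 12279 = 15809
→ [2631, 4537, 4370, 3455, 6147, 15809]
Period 4:
Births: 3455 × 0.196 = 677, 6147 × 0.37 = 2274 → total 2951
10–19: 2631 × 0.956 = 2515
20–29: 4537 × 0.955 = 4333
30–39: 4370 × 0.946 = 4134
40–49: 3455 × 0.945 = 3265
50+: 6147 × 0.963 + 15809 × 0.666 = 5920 + 10529 = 16449
→ [2951, 2515, 4333, 4134, 3265, 16449]
Dependents (band 0–9 + band 50+) = 2951 + 16449 = 19400; working-age = 14247; ratio = 19400/14247 × 100 = 136.2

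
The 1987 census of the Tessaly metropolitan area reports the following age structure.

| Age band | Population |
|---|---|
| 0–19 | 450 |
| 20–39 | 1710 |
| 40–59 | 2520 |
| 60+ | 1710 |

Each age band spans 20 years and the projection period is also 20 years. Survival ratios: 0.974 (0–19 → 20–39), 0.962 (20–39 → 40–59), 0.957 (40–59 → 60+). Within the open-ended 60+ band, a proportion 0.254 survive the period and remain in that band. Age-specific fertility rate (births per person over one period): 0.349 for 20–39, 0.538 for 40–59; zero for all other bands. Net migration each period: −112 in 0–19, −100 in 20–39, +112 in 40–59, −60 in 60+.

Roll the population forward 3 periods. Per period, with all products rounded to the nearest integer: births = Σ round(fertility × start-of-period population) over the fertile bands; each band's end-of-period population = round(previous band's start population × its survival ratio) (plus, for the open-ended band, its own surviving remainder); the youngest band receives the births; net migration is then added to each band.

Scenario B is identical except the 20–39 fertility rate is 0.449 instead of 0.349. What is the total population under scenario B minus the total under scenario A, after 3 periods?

437

(Bands numbered youngest = 1 to oldest = 4.)
Period 1:
Births: 1710 * 0.349 = 597 ; 2520 * 0.538 = 1356 — total 1953
Band 2: 450 * 0.974 = 438
Band 3: 1710 * 0.962 = 1645
Band 4: 2520 * 0.957 + 1710 * 0.254 = 2412 + 434 = 2846
Net migration: Band 1 − 112 → 1841; Band 2 − 100 → 338; Band 3 + 112 → 1757; Band 4 − 60 → 2786
End of period: [1841, 338, 1757, 2786]
Period 2:
Births: 338 * 0.349 = 118 ; 1757 * 0.538 = 945 — total 1063
Band 2: 1841 * 0.974 = 1793
Band 3: 338 * 0.962 = 325
Band 4: 1757 * 0.957 + 2786 * 0.254 = 1681 + 708 = 2389
Net migration: Band 1 − 112 → 951; Band 2 − 100 → 1693; Band 3 + 112 → 437; Band 4 − 60 → 2329
End of period: [951, 1693, 437, 2329]
Period 3:
Births: 1693 * 0.349 = 591 ; 437 * 0.538 = 235 — total 826
Band 2: 951 * 0.974 = 926
Band 3: 1693 * 0.962 = 1629
Band 4: 437 * 0.957 + 2329 * 0.254 = 418 + 592 = 1010
Net migration: Band 1 − 112 → 714; Band 2 − 100 → 826; Band 3 + 112 → 1741; Band 4 − 60 → 950
End of period: [714, 826, 1741, 950]
Scenario A total after 3 periods: 4231
Scenario B projection —
Period 1:
Births: 1710 * 0.449 = 768 ; 2520 * 0.538 = 1356 — total 2124
Band 2: 450 * 0.974 = 438
Band 3: 1710 * 0.962 = 1645
Band 4: 2520 * 0.957 + 1710 * 0.254 = 2412 + 434 = 2846
Net migration: Band 1 − 112 → 2012; Band 2 − 100 → 338; Band 3 + 112 → 1757; Band 4 − 60 → 2786
End of period: [2012, 338, 1757, 2786]
Period 2:
Births: 338 * 0.449 = 152 ; 1757 * 0.538 = 945 — total 1097
Band 2: 2012 * 0.974 = 1960
Band 3: 338 * 0.962 = 325
Band 4: 1757 * 0.957 + 2786 * 0.254 = 1681 + 708 = 2389
Net migration: Band 1 − 112 → 985; Band 2 − 100 → 1860; Band 3 + 112 → 437; Band 4 − 60 → 2329
End of period: [985, 1860, 437, 2329]
Period 3:
Births: 1860 * 0.449 = 835 ; 437 * 0.538 = 235 — total 1070
Band 2: 985 * 0.974 = 959
Band 3: 1860 * 0.962 = 1789
Band 4: 437 * 0.957 + 2329 * 0.254 = 418 + 592 = 1010
Net migration: Band 1 − 112 → 958; Band 2 − 100 → 859; Band 3 + 112 → 1901; Band 4 − 60 → 950
End of period: [958, 859, 1901, 950]
Scenario B total after 3 periods: 4668
Difference B − A = 4668 − 4231 = 437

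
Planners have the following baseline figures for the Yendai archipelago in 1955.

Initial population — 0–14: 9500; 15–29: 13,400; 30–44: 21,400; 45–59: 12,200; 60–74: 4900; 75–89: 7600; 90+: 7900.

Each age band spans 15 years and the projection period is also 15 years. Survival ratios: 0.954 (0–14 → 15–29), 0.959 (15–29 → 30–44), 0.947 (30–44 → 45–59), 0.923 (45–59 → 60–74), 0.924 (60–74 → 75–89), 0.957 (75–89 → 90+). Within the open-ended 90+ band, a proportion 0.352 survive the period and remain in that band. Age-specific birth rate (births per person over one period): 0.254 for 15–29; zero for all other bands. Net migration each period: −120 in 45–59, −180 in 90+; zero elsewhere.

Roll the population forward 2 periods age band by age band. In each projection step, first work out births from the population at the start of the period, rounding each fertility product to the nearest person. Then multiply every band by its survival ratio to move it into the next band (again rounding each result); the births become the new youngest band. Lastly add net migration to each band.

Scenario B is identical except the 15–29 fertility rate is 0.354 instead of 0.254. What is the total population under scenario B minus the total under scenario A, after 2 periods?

(Groups numbered youngest = 1 to oldest = 7.)
[period 1]
Births: 13400 * 0.254 = 3404
Group 2: 9500 * 0.954 = 9063
Group 3: 13400 * 0.959 = 12851
Group 4: 21400 * 0.947 = 20266
Group 5: 12200 * 0.923 = 11261
Group 6: 4900 * 0.924 = 4528
Group 7: 7600 * 0.957 + 7900 * 0.352 = 7273 + 2781 = 10054
Net migration: Group 4 − 120 → 20146; Group 7 − 180 → 9874
Population now: 0–14=3404, 15–29=9063, 30–44=12851, 45–59=20146, 60–74=11261, 75–89=4528, 90+=9874
[period 2]
Births: 9063 * 0.254 = 2302
Group 2: 3404 * 0.954 = 3247
Group 3: 9063 * 0.959 = 8691
Group 4: 12851 * 0.947 = 12170
Group 5: 20146 * 0.923 = 18595
Group 6: 11261 * 0.924 = 10405
Group 7: 4528 * 0.957 + 9874 * 0.352 = 4333 + 3476 = 7809
Net migration: Group 4 − 120 → 12050; Group 7 − 180 → 7629
Population now: 0–14=2302, 15–29=3247, 30–44=8691, 45–59=12050, 60–74=18595, 75–89=10405, 90+=7629
Scenario A total after 2 periods: 62919
Scenario B projection —
[period 1]
Births: 13400 * 0.354 = 4744
Group 2: 9500 * 0.954 = 9063
Group 3: 13400 * 0.959 = 12851
Group 4: 21400 * 0.947 = 20266
Group 5: 12200 * 0.923 = 11261
Group 6: 4900 * 0.924 = 4528
Group 7: 7600 * 0.957 + 7900 * 0.352 = 7273 + 2781 = 10054
Net migration: Group 4 − 120 → 20146; Group 7 − 180 → 9874
Population now: 0–14=4744, 15–29=9063, 30–44=12851, 45–59=20146, 60–74=11261, 75–89=4528, 90+=9874
[period 2]
Births: 9063 * 0.354 = 3208
Group 2: 4744 * 0.954 = 4526
Group 3: 9063 * 0.959 = 8691
Group 4: 12851 * 0.947 = 12170
Group 5: 20146 * 0.923 = 18595
Group 6: 11261 * 0.924 = 10405
Group 7: 4528 * 0.957 + 9874 * 0.352 = 4333 + 3476 = 7809
Net migration: Group 4 − 120 → 12050; Group 7 − 180 → 7629
Population now: 0–14=3208, 15–29=4526, 30–44=8691, 45–59=12050, 60–74=18595, 75–89=10405, 90+=7629
Scenario B total after 2 periods: 65104
Difference B − A = 65104 − 62919 = 2185

2185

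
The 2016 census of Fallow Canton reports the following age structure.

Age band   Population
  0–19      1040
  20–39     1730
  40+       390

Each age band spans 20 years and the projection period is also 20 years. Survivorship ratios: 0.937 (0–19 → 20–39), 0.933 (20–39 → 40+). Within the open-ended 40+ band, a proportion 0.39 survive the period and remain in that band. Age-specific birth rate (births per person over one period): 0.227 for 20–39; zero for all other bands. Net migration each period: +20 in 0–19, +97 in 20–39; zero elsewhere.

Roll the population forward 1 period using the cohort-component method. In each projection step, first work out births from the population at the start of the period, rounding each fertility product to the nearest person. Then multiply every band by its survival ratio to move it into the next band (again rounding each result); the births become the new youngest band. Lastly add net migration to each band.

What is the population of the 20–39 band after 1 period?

1071

Numbering the bands 1..3 from youngest to oldest:
Period 1:
Births: 1730 * 0.227 = 393
Band 2: 1040 * 0.937 = 974
Band 3: 1730 * 0.933 + 390 * 0.39 = 1614 + 152 = 1766
Net migration: Band 1 + 20 → 413; Band 2 + 97 → 1071
End of period: [413, 1071, 1766]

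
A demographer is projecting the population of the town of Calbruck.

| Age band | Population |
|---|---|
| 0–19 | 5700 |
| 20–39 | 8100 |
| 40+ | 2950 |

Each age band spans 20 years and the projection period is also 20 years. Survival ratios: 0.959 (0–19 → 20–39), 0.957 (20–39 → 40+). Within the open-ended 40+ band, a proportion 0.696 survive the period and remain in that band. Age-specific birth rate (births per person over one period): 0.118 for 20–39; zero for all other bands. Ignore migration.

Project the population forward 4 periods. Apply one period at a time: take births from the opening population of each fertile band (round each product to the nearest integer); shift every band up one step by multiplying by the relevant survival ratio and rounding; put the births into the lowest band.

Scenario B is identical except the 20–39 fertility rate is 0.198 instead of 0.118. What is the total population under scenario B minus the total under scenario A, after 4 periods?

Period 1:
Births: 8100 × 0.118 = 956
20–39: 5700 × 0.959 = 5466
40+: 8100 × 0.957 + 2950 × 0.696 = 7752 + 2053 = 9805
Giving 956 / 5466 / 9805.
Period 2:
Births: 5466 × 0.118 = 645
20–39: 956 × 0.959 = 917
40+: 5466 × 0.957 + 9805 × 0.696 = 5231 + 6824 = 12055
Giving 645 / 917 / 12055.
Period 3:
Births: 917 × 0.118 = 108
20–39: 645 × 0.959 = 619
40+: 917 × 0.957 + 12055 × 0.696 = 878 + 8390 = 9268
Giving 108 / 619 / 9268.
Period 4:
Births: 619 × 0.118 = 73
20–39: 108 × 0.959 = 104
40+: 619 × 0.957 + 9268 × 0.696 = 592 + 6451 = 7043
Giving 73 / 104 / 7043.
Scenario A total after 4 periods: 7220
Scenario B projection —
Period 1:
Births: 8100 × 0.198 = 1604
20–39: 5700 × 0.959 = 5466
40+: 8100 × 0.957 + 2950 × 0.696 = 7752 + 2053 = 9805
Giving 1604 / 5466 / 9805.
Period 2:
Births: 5466 × 0.198 = 1082
20–39: 1604 × 0.959 = 1538
40+: 5466 × 0.957 + 9805 × 0.696 = 5231 + 6824 = 12055
Giving 1082 / 1538 / 12055.
Period 3:
Births: 1538 × 0.198 = 305
20–39: 1082 × 0.959 = 1038
40+: 1538 × 0.957 + 12055 × 0.696 = 1472 + 8390 = 9862
Giving 305 / 1038 / 9862.
Period 4:
Births: 1038 × 0.198 = 206
20–39: 305 × 0.959 = 292
40+: 1038 × 0.957 + 9862 × 0.696 = 993 + 6864 = 7857
Giving 206 / 292 / 7857.
Scenario B total after 4 periods: 8355
Difference B − A = 8355 − 7220 = 1135

1135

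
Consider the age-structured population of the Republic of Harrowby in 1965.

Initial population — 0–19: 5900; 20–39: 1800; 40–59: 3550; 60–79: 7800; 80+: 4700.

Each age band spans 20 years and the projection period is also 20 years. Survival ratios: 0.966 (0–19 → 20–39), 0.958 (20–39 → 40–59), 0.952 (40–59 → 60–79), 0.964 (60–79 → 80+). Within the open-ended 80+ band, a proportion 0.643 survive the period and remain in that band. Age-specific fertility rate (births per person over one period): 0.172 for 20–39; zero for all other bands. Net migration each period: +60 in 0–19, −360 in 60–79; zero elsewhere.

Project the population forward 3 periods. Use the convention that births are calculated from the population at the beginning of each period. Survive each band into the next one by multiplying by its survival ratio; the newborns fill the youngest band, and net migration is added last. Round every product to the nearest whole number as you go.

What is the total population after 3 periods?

13771

Call the groups 1 to 5, youngest first.
[period 1]
Births: 1800 × 0.172 = 310
Group 2: 5900 × 0.966 = 5699
Group 3: 1800 × 0.958 = 1724
Group 4: 3550 × 0.952 = 3380
Group 5: 7800 × 0.964 + 4700 × 0.643 = 7519 + 3022 = 10541
Net migration: Group 1 + 60 → 370; Group 4 − 360 → 3020
End of period: [370, 5699, 1724, 3020, 10541]
[period 2]
Births: 5699 × 0.172 = 980
Group 2: 370 × 0.966 = 357
Group 3: 5699 × 0.958 = 5460
Group 4: 1724 × 0.952 = 1641
Group 5: 3020 × 0.964 + 10541 × 0.643 = 2911 + 6778 = 9689
Net migration: Group 1 + 60 → 1040; Group 4 − 360 → 1281
End of period: [1040, 357, 5460, 1281, 9689]
[period 3]
Births: 357 × 0.172 = 61
Group 2: 1040 × 0.966 = 1005
Group 3: 357 × 0.958 = 342
Group 4: 5460 × 0.952 = 5198
Group 5: 1281 × 0.964 + 9689 × 0.643 = 1235 + 6230 = 7465
Net migration: Group 1 + 60 → 121; Group 4 − 360 → 4838
End of period: [121, 1005, 342, 4838, 7465]
Total after period 3: 121 + 1005 + 342 + 4838 + 7465 = 13771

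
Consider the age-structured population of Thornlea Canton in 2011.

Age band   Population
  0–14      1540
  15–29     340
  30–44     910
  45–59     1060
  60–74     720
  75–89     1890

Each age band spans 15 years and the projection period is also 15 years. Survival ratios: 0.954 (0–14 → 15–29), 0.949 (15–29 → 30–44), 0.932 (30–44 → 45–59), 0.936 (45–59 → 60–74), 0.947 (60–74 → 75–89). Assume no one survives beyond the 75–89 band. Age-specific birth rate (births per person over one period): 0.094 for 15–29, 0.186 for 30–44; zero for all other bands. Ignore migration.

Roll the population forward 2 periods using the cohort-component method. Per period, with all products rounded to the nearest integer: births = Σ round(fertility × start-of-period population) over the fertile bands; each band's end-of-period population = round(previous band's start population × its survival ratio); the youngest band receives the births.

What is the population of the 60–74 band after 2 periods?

794

Let group 1 be 0–14 through group 6 = 75–89.
— Period 1 —
Births: 340 * 0.094 = 32  |  910 * 0.186 = 169 — total 201
Group 2: 1540 * 0.954 = 1469
Group 3: 340 * 0.949 = 323
Group 4: 910 * 0.932 = 848
Group 5: 1060 * 0.936 = 992
Group 6: 720 * 0.947 = 682
Population now: 0–14=201, 15–29=1469, 30–44=323, 45–59=848, 60–74=992, 75–89=682
— Period 2 —
Births: 1469 * 0.094 = 138  |  323 * 0.186 = 60 — total 198
Group 2: 201 * 0.954 = 192
Group 3: 1469 * 0.949 = 1394
Group 4: 323 * 0.932 = 301
Group 5: 848 * 0.936 = 794
Group 6: 992 * 0.947 = 939
Population now: 0–14=198, 15–29=192, 30–44=1394, 45–59=301, 60–74=794, 75–89=939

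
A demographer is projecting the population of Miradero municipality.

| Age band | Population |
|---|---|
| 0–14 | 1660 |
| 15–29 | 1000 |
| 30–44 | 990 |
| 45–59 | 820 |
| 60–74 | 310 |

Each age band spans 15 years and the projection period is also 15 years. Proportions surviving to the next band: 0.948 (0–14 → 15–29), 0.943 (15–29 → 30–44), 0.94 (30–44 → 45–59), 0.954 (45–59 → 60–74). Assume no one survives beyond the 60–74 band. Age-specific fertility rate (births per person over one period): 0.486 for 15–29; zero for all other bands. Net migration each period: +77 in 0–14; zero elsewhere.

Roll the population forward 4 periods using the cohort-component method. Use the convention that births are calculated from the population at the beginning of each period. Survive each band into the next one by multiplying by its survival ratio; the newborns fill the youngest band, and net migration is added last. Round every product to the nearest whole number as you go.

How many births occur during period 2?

765

Numbering the groups 1..5 from youngest to oldest:
— Period 1 —
Births: 1000 × 0.486 = 486
Group 2: 1660 × 0.948 = 1574
Group 3: 1000 × 0.943 = 943
Group 4: 990 × 0.94 = 931
Group 5: 820 × 0.954 = 782
Net migration: Group 1 + 77 → 563
→ [563, 1574, 943, 931, 782]
— Period 2 —
Births: 1574 × 0.486 = 765
Group 2: 563 × 0.948 = 534
Group 3: 1574 × 0.943 = 1484
Group 4: 943 × 0.94 = 886
Group 5: 931 × 0.954 = 888
Net migration: Group 1 + 77 → 842
→ [842, 534, 1484, 886, 888]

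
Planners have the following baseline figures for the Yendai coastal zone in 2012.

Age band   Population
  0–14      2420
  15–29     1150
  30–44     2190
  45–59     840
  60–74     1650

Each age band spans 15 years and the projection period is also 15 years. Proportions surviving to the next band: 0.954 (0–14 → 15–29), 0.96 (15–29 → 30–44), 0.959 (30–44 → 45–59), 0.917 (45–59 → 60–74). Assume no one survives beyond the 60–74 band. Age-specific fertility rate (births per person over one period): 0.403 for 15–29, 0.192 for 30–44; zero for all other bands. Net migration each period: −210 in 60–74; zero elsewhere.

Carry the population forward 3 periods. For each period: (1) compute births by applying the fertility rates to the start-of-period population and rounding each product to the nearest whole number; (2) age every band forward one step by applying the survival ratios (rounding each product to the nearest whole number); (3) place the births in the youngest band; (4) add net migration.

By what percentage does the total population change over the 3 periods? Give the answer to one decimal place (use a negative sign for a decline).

Period 1.
Births: 1150 × 0.403 = 463  |  2190 × 0.192 = 420 ⇒ total 883
15–29: 2420 × 0.954 = 2309
30–44: 1150 × 0.96 = 1104
45–59: 2190 × 0.959 = 2100
60–74: 840 × 0.917 = 770
Net migration: 60–74 − 210 → 560
→ [883, 2309, 1104, 2100, 560]
Period 2.
Births: 2309 × 0.403 = 931  |  1104 × 0.192 = 212 ⇒ total 1143
15–29: 883 × 0.954 = 842
30–44: 2309 × 0.96 = 2217
45–59: 1104 × 0.959 = 1059
60–74: 2100 × 0.917 = 1926
Net migration: 60–74 − 210 → 1716
→ [1143, 842, 2217, 1059, 1716]
Period 3.
Births: 842 × 0.403 = 339  |  2217 × 0.192 = 426 ⇒ total 765
15–29: 1143 × 0.954 = 1090
30–44: 842 × 0.96 = 808
45–59: 2217 × 0.959 = 2126
60–74: 1059 × 0.917 = 971
Net migration: 60–74 − 210 → 761
→ [765, 1090, 808, 2126, 761]
Total: 8250 → 5550; change = -2700; percentage change = -32.7%

-32.7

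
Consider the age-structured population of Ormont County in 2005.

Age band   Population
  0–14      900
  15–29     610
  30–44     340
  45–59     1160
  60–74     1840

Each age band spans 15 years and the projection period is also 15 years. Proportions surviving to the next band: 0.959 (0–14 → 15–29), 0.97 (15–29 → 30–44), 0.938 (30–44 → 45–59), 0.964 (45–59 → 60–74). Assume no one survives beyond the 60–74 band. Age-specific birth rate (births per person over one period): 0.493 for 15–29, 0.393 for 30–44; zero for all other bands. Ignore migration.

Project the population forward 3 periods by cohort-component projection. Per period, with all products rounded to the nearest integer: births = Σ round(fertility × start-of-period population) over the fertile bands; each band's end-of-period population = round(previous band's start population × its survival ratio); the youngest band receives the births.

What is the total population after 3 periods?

2890

(Groups numbered youngest = 1 to oldest = 5.)
[period 1]
Births: 610 × 0.493 = 301, 340 × 0.393 = 134 → total 435
Group 2: 900 × 0.959 = 863
Group 3: 610 × 0.97 = 592
Group 4: 340 × 0.938 = 319
Group 5: 1160 × 0.964 = 1118
Population now: 0–14=435, 15–29=863, 30–44=592, 45–59=319, 60–74=1118
[period 2]
Births: 863 × 0.493 = 425, 592 × 0.393 = 233 → total 658
Group 2: 435 × 0.959 = 417
Group 3: 863 × 0.97 = 837
Group 4: 592 × 0.938 = 555
Group 5: 319 × 0.964 = 308
Population now: 0–14=658, 15–29=417, 30–44=837, 45–59=555, 60–74=308
[period 3]
Births: 417 × 0.493 = 206, 837 × 0.393 = 329 → total 535
Group 2: 658 × 0.959 = 631
Group 3: 417 × 0.97 = 404
Group 4: 837 × 0.938 = 785
Group 5: 555 × 0.964 = 535
Population now: 0–14=535, 15–29=631, 30–44=404, 45–59=785, 60–74=535
Total after period 3: 535 + 631 + 404 + 785 + 535 = 2890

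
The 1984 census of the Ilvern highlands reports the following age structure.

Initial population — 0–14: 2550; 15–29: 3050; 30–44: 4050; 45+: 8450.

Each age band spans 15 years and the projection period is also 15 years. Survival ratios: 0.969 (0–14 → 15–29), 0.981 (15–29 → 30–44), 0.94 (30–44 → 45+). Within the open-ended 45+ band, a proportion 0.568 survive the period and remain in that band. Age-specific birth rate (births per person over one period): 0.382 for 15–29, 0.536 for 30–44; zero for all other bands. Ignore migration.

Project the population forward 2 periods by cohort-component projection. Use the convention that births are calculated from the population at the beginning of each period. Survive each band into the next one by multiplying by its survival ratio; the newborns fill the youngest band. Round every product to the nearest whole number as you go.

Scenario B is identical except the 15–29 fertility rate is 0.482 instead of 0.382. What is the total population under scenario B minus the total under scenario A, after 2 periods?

Numbering the bands 1..4 from youngest to oldest:
[period 1]
Births: 3050 × 0.382 = 1165 ; 4050 × 0.536 = 2171 ⇒ total 3336
Band 2: 2550 × 0.969 = 2471
Band 3: 3050 × 0.981 = 2992
Band 4: 4050 × 0.94 + 8450 × 0.568 = 3807 + 4800 = 8607
→ [3336, 2471, 2992, 8607]
[period 2]
Births: 2471 × 0.382 = 944 ; 2992 × 0.536 = 1604 ⇒ total 2548
Band 2: 3336 × 0.969 = 3233
Band 3: 2471 × 0.981 = 2424
Band 4: 2992 × 0.94 + 8607 × 0.568 = 2812 + 4889 = 7701
→ [2548, 3233, 2424, 7701]
Scenario A total after 2 periods: 15906
Scenario B projection —
[period 1]
Births: 3050 × 0.482 = 1470 ; 4050 × 0.536 = 2171 ⇒ total 3641
Band 2: 2550 × 0.969 = 2471
Band 3: 3050 × 0.981 = 2992
Band 4: 4050 × 0.94 + 8450 × 0.568 = 3807 + 4800 = 8607
→ [3641, 2471, 2992, 8607]
[period 2]
Births: 2471 × 0.482 = 1191 ; 2992 × 0.536 = 1604 ⇒ total 2795
Band 2: 3641 × 0.969 = 3528
Band 3: 2471 × 0.981 = 2424
Band 4: 2992 × 0.94 + 8607 × 0.568 = 2812 + 4889 = 7701
→ [2795, 3528, 2424, 7701]
Scenario B total after 2 periods: 16448
Difference B − A = 16448 − 15906 = 542

542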